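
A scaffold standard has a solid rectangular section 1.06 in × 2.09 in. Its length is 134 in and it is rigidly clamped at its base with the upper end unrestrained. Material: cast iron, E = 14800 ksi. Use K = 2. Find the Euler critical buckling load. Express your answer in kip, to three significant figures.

Buckling occurs about the weak axis: I_min = h·b³/12 with b = 1.06 in (the shorter side).
I_min = 2.09×1.06³/12 = 0.2074 in⁴
Effective length L_e = K·L = 2 × 134 = 268.0 in
P_cr = π²EI / L_e² = π² × 14800×10³ × 0.2074 / 268.0² = 421.9 lb

P_cr ≈ 0.422 kip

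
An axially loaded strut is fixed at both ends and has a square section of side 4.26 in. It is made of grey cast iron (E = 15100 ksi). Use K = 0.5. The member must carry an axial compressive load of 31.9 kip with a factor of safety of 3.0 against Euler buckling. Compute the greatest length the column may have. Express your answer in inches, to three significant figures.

I = a⁴/12 = 4.26⁴/12 = 27.44 in⁴
Required critical load P_cr = n·P = 3.0 × 31.9 = 95.70 kip = 9.570×10^4 lb
From P_cr = π²EI/(K·L)²:  L = (1/K)·√(π²EI/P_cr) = (1/0.5)·√(π²×1.51×10^7×27.44/9.570×10^4)
L = 413 in

L_max ≈ 413 in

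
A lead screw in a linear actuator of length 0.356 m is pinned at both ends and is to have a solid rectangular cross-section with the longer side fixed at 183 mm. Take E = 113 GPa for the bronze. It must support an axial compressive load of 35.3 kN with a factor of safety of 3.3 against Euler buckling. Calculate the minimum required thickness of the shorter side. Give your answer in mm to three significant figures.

Required P_cr = n·P = 3.3 × 35.3 = 116.5 kN
L_e = K·L = 1 × 0.356 = 0.3560 m
Required I = P_cr·L_e²/(π²E) = 1.165×10^5 × 0.3560² / (π² × 1.13×10^11) = 1.324×10^-8 m⁴
I_req = 1.324×10^4 mm⁴
Rectangle, weak axis: I_min = h·b³/12 with h = 183 mm fixed  ⇒  b = (12I/h)^(1/3) = 9.54 mm

b ≈ 9.54 mm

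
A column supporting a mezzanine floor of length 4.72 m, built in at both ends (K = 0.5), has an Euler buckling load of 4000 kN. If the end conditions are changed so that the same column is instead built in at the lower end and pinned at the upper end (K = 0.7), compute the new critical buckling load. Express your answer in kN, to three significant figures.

P_cr ≈ 2040 kN

P_cr ∝ 1/K², so P_cr,new = P_cr,old × (K_old/K_new)² = 4000 × (0.5/0.7)²
= 4000 × 0.5102 = 2040 kN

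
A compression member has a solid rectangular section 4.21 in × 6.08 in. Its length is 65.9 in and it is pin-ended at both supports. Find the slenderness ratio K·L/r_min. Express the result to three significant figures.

For a rectangle r_min = b/√12 = 4.21/√12 = 1.215 in
L_e = K·L = 1 × 65.9 = 65.90 in
λ = L_e / r_min = 65.900 / 1.215 = 54.2

λ ≈ 54.2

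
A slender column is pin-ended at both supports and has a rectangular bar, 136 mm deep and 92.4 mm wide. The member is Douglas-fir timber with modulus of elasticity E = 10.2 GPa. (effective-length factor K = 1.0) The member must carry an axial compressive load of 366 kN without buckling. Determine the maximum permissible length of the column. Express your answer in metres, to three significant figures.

L_max ≈ 1.57 m

Buckling occurs about the weak axis: I_min = h·b³/12 with b = 92.4 mm (the shorter side).
I_min = 136×92.4³/12 = 8.941×10^6 mm⁴
I = 8.941×10^-6 m⁴
At the buckling limit P_cr = P = 3.660×10^5 N
From P_cr = π²EI/(K·L)²:  L = (1/K)·√(π²EI/P_cr) = (1/1)·√(π²×1.02×10^10×8.941×10^-6/3.660×10^5)
L = 1.57 m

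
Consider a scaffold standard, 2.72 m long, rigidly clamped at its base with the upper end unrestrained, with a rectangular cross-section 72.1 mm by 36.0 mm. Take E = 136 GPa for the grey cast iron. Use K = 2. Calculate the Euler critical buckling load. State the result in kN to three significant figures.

Buckling occurs about the weak axis: I_min = h·b³/12 with b = 36.0 mm (the shorter side).
I_min = 72.1×36.0³/12 = 2.803×10^5 mm⁴
I = 2.803×10^5 mm⁴ = 2.803×10^-7 m⁴
Effective length L_e = K·L = 2 × 2.72 = 5.440 m
P_cr = π²EI / L_e² = π² × 136×10⁹ × 2.803×10^-7 / 5.440² = 1.271×10^4 N

P_cr ≈ 12.7 kN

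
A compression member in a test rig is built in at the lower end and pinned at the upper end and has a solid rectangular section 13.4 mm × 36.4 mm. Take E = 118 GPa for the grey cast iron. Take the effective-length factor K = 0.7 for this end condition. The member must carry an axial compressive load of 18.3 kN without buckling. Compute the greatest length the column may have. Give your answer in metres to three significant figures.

L_max ≈ 0.974 m

Buckling occurs about the weak axis: I_min = h·b³/12 with b = 13.4 mm (the shorter side).
I_min = 36.4×13.4³/12 = 7.299×10^3 mm⁴
I = 7.299×10^-9 m⁴
At the buckling limit P_cr = P = 1.830×10^4 N
From P_cr = π²EI/(K·L)²:  L = (1/K)·√(π²EI/P_cr) = (1/0.7)·√(π²×1.18×10^11×7.299×10^-9/1.830×10^4)
L = 0.974 m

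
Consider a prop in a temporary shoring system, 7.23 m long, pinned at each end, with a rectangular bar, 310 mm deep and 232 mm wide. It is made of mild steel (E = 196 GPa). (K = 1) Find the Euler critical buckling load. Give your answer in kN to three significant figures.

P_cr ≈ 11900 kN

Buckling occurs about the weak axis: I_min = h·b³/12 with b = 232 mm (the shorter side).
I_min = 310×232³/12 = 3.226×10^8 mm⁴
I = 3.226×10^8 mm⁴ = 3.226×10^-4 m⁴
Effective length L_e = K·L = 1 × 7.23 = 7.230 m
P_cr = π²EI / L_e² = π² × 196×10⁹ × 3.226×10^-4 / 7.230² = 1.194×10^7 N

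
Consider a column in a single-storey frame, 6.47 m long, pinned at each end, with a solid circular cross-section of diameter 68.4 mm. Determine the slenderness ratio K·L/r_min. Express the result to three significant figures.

λ ≈ 378

For a solid circle r = d/4 = 68.4/4 = 17.10 mm
L_e = K·L = 1 × 6.47 m = 6.470 m = 6470.0 mm
λ = L_e / r_min = 6470.0 / 17.10 = 378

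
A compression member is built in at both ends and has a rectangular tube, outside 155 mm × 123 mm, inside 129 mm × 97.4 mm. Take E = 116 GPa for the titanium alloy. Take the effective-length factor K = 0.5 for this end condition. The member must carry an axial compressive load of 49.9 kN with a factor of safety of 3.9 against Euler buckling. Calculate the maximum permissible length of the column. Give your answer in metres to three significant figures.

L_max ≈ 18.2 m

Weak-axis I_min = (h_o·b_o³ − h_i·b_i³)/12 with b_o = 123, b_i = 97.40 mm (shorter outer/inner sides).
I_min = (155×123³ − 129.0×97.40³)/12 = 1.410×10^7 mm⁴
I = 1.410×10^-5 m⁴
Required critical load P_cr = n·P = 3.9 × 49.9 = 194.6 kN = 1.946×10^5 N
From P_cr = π²EI/(K·L)²:  L = (1/K)·√(π²EI/P_cr) = (1/0.5)·√(π²×1.16×10^11×1.410×10^-5/1.946×10^5)
L = 18.2 m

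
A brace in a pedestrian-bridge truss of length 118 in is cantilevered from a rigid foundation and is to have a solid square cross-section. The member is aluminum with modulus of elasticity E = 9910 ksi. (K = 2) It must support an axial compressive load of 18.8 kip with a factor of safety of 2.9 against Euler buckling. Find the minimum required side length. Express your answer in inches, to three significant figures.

Required P_cr = n·P = 2.9 × 18.8 = 54.52 kip
L_e = K·L = 2 × 118 = 236.0 in
Required I = P_cr·L_e²/(π²E) = 5.452×10^4 × 236.0² / (π² × 9.91×10^6) = 31.05 in⁴
Solid square: I = a⁴/12  ⇒  a = (12I)^(1/4) = (12×31.05)^(1/4) = 4.39 in

a ≈ 4.39 in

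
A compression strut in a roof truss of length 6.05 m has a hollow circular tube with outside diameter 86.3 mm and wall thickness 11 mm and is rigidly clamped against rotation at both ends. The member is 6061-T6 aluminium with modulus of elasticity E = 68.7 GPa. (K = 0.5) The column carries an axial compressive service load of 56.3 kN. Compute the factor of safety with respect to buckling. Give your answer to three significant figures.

Inner diameter d_i = 86.3 − 2×11 = 64.30 mm
I = π(d_o⁴ − d_i⁴)/64 = π(86.3⁴ − 64.30⁴)/64 = 1.884×10^6 mm⁴
I = 1.884×10^6 mm⁴ = 1.884×10^-6 m⁴
Effective length L_e = K·L = 0.5 × 6.05 = 3.025 m
P_cr = π²EI / L_e² = π² × 68.7×10⁹ × 1.884×10^-6 / 3.025² = 1.396×10^5 N
Factor of safety n = P_cr / P = 139.58 / 56.3 = 2.48

n ≈ 2.48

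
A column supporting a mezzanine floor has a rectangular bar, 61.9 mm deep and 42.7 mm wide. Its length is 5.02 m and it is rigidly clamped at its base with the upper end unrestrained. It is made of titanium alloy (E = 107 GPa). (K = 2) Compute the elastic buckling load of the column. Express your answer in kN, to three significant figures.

P_cr ≈ 4.21 kN

Buckling occurs about the weak axis: I_min = h·b³/12 with b = 42.7 mm (the shorter side).
I_min = 61.9×42.7³/12 = 4.016×10^5 mm⁴
I = 4.016×10^5 mm⁴ = 4.016×10^-7 m⁴
Effective length L_e = K·L = 2 × 5.02 = 10.04 m
P_cr = π²EI / L_e² = π² × 107×10⁹ × 4.016×10^-7 / 10.04² = 4.207×10^3 N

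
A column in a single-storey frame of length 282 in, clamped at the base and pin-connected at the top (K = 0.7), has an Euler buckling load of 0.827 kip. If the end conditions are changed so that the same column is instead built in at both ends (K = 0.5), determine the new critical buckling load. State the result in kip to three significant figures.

P_cr ∝ 1/K², so P_cr,new = P_cr,old × (K_old/K_new)² = 0.827 × (0.7/0.5)²
= 0.827 × 1.960 = 1.62 kip

P_cr ≈ 1.62 kip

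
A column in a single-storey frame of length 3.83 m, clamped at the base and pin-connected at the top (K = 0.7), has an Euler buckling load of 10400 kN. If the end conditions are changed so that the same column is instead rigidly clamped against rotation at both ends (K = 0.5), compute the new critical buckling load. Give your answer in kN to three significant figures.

P_cr ∝ 1/K², so P_cr,new = P_cr,old × (K_old/K_new)² = 10400 × (0.7/0.5)²
= 10400 × 1.960 = 20400 kN

P_cr ≈ 20400 kN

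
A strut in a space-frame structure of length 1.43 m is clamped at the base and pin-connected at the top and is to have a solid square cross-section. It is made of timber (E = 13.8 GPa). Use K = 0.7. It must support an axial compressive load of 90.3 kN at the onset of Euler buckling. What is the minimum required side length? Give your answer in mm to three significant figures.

a ≈ 53.1 mm

L_e = K·L = 0.7 × 1.43 = 1.001 m
Required I = P_cr·L_e²/(π²E) = 9.030×10^4 × 1.001² / (π² × 1.38×10^10) = 6.643×10^-7 m⁴
I_req = 6.643×10^5 mm⁴
Solid square: I = a⁴/12  ⇒  a = (12I)^(1/4) = (12×6.643×10^5)^(1/4) = 53.1 mm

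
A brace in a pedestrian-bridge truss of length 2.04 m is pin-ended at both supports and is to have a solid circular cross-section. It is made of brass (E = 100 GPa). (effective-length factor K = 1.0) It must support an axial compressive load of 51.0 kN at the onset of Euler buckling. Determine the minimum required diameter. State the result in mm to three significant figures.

d ≈ 45.7 mm

L_e = K·L = 1 × 2.04 = 2.040 m
Required I = P_cr·L_e²/(π²E) = 5.100×10^4 × 2.040² / (π² × 1.00×10^11) = 2.150×10^-7 m⁴
I_req = 2.150×10^5 mm⁴
Solid circle: I = πd⁴/64  ⇒  d = (64I/π)^(1/4) = (64×2.150×10^5/π)^(1/4) = 45.7 mm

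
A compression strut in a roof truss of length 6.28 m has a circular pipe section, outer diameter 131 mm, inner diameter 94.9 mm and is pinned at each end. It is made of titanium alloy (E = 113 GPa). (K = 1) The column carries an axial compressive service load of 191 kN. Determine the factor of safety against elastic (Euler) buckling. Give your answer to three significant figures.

d_o = 131 mm, d_i = 94.9 mm
I = π(d_o⁴ − d_i⁴)/64 = π(131⁴ − 94.90⁴)/64 = 1.047×10^7 mm⁴
I = 1.047×10^7 mm⁴ = 1.047×10^-5 m⁴
Effective length L_e = K·L = 1 × 6.28 = 6.280 m
P_cr = π²EI / L_e² = π² × 113×10⁹ × 1.047×10^-5 / 6.280² = 2.962×10^5 N
Factor of safety n = P_cr / P = 296.21 / 191 = 1.55

n ≈ 1.55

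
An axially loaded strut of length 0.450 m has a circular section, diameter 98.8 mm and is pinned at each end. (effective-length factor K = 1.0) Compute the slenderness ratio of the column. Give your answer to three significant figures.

I = πd⁴/64 = π×98.8⁴/64 = 4.677×10^6 mm⁴
A = 7.667×10^3 mm²;  r_min = √(I/A) = √(4.677×10^6/7.667×10^3) = 24.70 mm
L_e = K·L = 1 × 0.450 m = 0.4500 m = 450.00 mm
λ = L_e / r_min = 450.00 / 24.70 = 18.2

λ ≈ 18.2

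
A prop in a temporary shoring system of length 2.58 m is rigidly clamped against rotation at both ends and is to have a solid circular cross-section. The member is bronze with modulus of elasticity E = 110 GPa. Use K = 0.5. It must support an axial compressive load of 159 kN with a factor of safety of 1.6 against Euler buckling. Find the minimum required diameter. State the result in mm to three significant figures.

d ≈ 53.1 mm

Required P_cr = n·P = 1.6 × 159 = 254.4 kN
L_e = K·L = 0.5 × 2.58 = 1.290 m
Required I = P_cr·L_e²/(π²E) = 2.544×10^5 × 1.290² / (π² × 1.10×10^11) = 3.899×10^-7 m⁴
I_req = 3.899×10^5 mm⁴
Solid circle: I = πd⁴/64  ⇒  d = (64I/π)^(1/4) = (64×3.899×10^5/π)^(1/4) = 53.1 mm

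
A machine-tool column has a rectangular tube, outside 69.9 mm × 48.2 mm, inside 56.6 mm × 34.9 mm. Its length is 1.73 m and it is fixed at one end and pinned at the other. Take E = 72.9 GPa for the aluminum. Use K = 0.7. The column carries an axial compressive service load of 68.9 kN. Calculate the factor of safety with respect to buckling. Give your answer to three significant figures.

Weak-axis I_min = (h_o·b_o³ − h_i·b_i³)/12 with b_o = 48.2, b_i = 34.90 mm (shorter outer/inner sides).
I_min = (69.9×48.2³ − 56.60×34.90³)/12 = 4.518×10^5 mm⁴
I = 4.518×10^5 mm⁴ = 4.518×10^-7 m⁴
Effective length L_e = K·L = 0.7 × 1.73 = 1.211 m
P_cr = π²EI / L_e² = π² × 72.9×10⁹ × 4.518×10^-7 / 1.211² = 2.217×10^5 N
Factor of safety n = P_cr / P = 221.65 / 68.9 = 3.22

n ≈ 3.22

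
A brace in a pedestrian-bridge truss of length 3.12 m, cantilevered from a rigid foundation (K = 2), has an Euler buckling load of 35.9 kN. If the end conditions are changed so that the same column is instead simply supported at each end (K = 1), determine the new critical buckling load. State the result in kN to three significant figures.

P_cr ∝ 1/K², so P_cr,new = P_cr,old × (K_old/K_new)² = 35.9 × (2/1)²
= 35.9 × 4.000 = 144 kN

P_cr ≈ 144 kN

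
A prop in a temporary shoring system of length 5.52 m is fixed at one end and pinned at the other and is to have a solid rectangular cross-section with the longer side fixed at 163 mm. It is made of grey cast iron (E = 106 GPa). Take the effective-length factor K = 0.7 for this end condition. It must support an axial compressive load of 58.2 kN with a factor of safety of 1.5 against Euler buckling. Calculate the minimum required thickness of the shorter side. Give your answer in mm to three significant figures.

Required P_cr = n·P = 1.5 × 58.2 = 87.30 kN
L_e = K·L = 0.7 × 5.52 = 3.864 m
Required I = P_cr·L_e²/(π²E) = 8.730×10^4 × 3.864² / (π² × 1.06×10^11) = 1.246×10^-6 m⁴
I_req = 1.246×10^6 mm⁴
Rectangle, weak axis: I_min = h·b³/12 with h = 163 mm fixed  ⇒  b = (12I/h)^(1/3) = 45.1 mm

b ≈ 45.1 mm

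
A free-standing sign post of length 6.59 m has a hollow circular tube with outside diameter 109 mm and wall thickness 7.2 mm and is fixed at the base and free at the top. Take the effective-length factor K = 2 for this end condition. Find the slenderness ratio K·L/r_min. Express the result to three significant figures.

λ ≈ 365

Inner diameter d_i = 109 − 2×7.2 = 94.60 mm
I = π(d_o⁴ − d_i⁴)/64 = π(109⁴ − 94.60⁴)/64 = 2.998×10^6 mm⁴
A = 2.303×10^3 mm²;  r_min = √(I/A) = √(2.998×10^6/2.303×10^3) = 36.08 mm
L_e = K·L = 2 × 6.59 m = 13.18 m = 13180 mm
λ = L_e / r_min = 13180 / 36.08 = 365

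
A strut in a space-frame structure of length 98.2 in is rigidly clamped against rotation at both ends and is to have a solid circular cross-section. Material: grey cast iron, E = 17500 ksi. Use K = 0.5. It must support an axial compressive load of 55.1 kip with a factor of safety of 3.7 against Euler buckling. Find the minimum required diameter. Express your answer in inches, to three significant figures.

d ≈ 2.76 in

Required P_cr = n·P = 3.7 × 55.1 = 203.9 kip
L_e = K·L = 0.5 × 98.2 = 49.10 in
Required I = P_cr·L_e²/(π²E) = 2.039×10^5 × 49.10² / (π² × 1.75×10^7) = 2.846 in⁴
Solid circle: I = πd⁴/64  ⇒  d = (64I/π)^(1/4) = (64×2.846/π)^(1/4) = 2.76 in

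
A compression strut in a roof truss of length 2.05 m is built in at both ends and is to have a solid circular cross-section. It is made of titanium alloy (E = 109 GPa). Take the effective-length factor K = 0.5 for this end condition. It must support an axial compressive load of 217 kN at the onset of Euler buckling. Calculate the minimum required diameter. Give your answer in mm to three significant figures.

d ≈ 45.6 mm

L_e = K·L = 0.5 × 2.05 = 1.025 m
Required I = P_cr·L_e²/(π²E) = 2.170×10^5 × 1.025² / (π² × 1.09×10^11) = 2.119×10^-7 m⁴
I_req = 2.119×10^5 mm⁴
Solid circle: I = πd⁴/64  ⇒  d = (64I/π)^(1/4) = (64×2.119×10^5/π)^(1/4) = 45.6 mm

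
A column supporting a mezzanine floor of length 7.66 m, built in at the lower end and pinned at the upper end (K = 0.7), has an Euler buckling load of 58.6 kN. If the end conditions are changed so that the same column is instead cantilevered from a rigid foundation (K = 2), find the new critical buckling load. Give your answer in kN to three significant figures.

P_cr ≈ 7.18 kN

P_cr ∝ 1/K², so P_cr,new = P_cr,old × (K_old/K_new)² = 58.6 × (0.7/2)²
= 58.6 × 0.1225 = 7.18 kN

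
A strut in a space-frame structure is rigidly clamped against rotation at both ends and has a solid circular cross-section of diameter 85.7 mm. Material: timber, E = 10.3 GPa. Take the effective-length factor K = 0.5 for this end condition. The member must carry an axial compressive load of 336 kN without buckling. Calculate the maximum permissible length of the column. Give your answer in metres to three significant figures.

I = πd⁴/64 = π×85.7⁴/64 = 2.648×10^6 mm⁴
I = 2.648×10^-6 m⁴
At the buckling limit P_cr = P = 3.360×10^5 N
From P_cr = π²EI/(K·L)²:  L = (1/K)·√(π²EI/P_cr) = (1/0.5)·√(π²×1.03×10^10×2.648×10^-6/3.360×10^5)
L = 1.79 m

L_max ≈ 1.79 m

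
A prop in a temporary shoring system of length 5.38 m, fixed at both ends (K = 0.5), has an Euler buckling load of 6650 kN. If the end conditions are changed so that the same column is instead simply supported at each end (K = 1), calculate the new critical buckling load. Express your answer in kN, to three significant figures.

P_cr ∝ 1/K², so P_cr,new = P_cr,old × (K_old/K_new)² = 6650 × (0.5/1)²
= 6650 × 0.2500 = 1660 kN

P_cr ≈ 1660 kN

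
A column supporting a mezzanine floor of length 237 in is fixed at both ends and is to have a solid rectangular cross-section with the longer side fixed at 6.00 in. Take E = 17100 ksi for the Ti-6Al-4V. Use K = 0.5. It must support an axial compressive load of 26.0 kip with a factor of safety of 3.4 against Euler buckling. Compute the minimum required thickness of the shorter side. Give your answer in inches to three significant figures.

Required P_cr = n·P = 3.4 × 26.0 = 88.40 kip
L_e = K·L = 0.5 × 237 = 118.5 in
Required I = P_cr·L_e²/(π²E) = 8.840×10^4 × 118.5² / (π² × 1.71×10^7) = 7.355 in⁴
Rectangle, weak axis: I_min = h·b³/12 with h = 6.00 in fixed  ⇒  b = (12I/h)^(1/3) = 2.45 in

b ≈ 2.45 in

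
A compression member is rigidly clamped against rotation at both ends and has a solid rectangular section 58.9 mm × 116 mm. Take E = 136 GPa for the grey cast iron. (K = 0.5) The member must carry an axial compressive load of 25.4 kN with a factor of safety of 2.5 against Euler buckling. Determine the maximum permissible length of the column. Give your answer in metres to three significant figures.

Buckling occurs about the weak axis: I_min = h·b³/12 with b = 58.9 mm (the shorter side).
I_min = 116×58.9³/12 = 1.975×10^6 mm⁴
I = 1.975×10^-6 m⁴
Required critical load P_cr = n·P = 2.5 × 25.4 = 63.50 kN = 6.350×10^4 N
From P_cr = π²EI/(K·L)²:  L = (1/K)·√(π²EI/P_cr) = (1/0.5)·√(π²×1.36×10^11×1.975×10^-6/6.350×10^4)
L = 12.9 m

L_max ≈ 12.9 m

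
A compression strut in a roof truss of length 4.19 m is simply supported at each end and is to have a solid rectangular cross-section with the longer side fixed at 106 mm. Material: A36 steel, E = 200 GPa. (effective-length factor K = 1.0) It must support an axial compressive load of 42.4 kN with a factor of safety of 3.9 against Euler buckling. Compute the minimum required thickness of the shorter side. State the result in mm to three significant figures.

Required P_cr = n·P = 3.9 × 42.4 = 165.4 kN
L_e = K·L = 1 × 4.19 = 4.190 m
Required I = P_cr·L_e²/(π²E) = 1.654×10^5 × 4.190² / (π² × 2.00×10^11) = 1.471×10^-6 m⁴
I_req = 1.471×10^6 mm⁴
Rectangle, weak axis: I_min = h·b³/12 with h = 106 mm fixed  ⇒  b = (12I/h)^(1/3) = 55.0 mm

b ≈ 55.0 mm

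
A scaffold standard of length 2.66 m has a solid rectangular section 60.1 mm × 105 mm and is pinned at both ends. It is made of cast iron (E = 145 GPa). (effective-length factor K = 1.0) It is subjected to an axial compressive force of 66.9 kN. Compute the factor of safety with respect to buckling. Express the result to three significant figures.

Buckling occurs about the weak axis: I_min = h·b³/12 with b = 60.1 mm (the shorter side).
I_min = 105×60.1³/12 = 1.899×10^6 mm⁴
I = 1.899×10^6 mm⁴ = 1.899×10^-6 m⁴
Effective length L_e = K·L = 1 × 2.66 = 2.660 m
P_cr = π²EI / L_e² = π² × 145×10⁹ × 1.899×10^-6 / 2.660² = 3.842×10^5 N
Factor of safety n = P_cr / P = 384.18 / 66.9 = 5.74

n ≈ 5.74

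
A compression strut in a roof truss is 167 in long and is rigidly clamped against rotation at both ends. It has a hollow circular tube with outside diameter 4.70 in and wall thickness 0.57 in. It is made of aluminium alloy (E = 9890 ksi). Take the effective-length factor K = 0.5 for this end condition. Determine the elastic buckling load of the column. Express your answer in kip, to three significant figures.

P_cr ≈ 225 kip

Inner diameter d_i = 4.70 − 2×0.57 = 3.560 in
I = π(d_o⁴ − d_i⁴)/64 = π(4.70⁴ − 3.560⁴)/64 = 16.07 in⁴
Effective length L_e = K·L = 0.5 × 167 = 83.50 in
P_cr = π²EI / L_e² = π² × 9890×10³ × 16.07 / 83.50² = 2.250×10^5 lb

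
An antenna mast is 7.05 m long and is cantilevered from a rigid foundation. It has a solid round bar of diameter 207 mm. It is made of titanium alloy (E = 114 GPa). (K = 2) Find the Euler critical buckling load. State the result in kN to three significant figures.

I = πd⁴/64 = π×207⁴/64 = 9.013×10^7 mm⁴
I = 9.013×10^7 mm⁴ = 9.013×10^-5 m⁴
Effective length L_e = K·L = 2 × 7.05 = 14.10 m
P_cr = π²EI / L_e² = π² × 114×10⁹ × 9.013×10^-5 / 14.10² = 5.101×10^5 N

P_cr ≈ 510 kN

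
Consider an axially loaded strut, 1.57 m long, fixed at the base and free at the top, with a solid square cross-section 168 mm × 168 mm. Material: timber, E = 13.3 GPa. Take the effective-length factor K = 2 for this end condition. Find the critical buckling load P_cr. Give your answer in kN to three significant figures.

P_cr ≈ 884 kN

I = a⁴/12 = 168⁴/12 = 6.638×10^7 mm⁴
I = 6.638×10^7 mm⁴ = 6.638×10^-5 m⁴
Effective length L_e = K·L = 2 × 1.57 = 3.140 m
P_cr = π²EI / L_e² = π² × 13.3×10⁹ × 6.638×10^-5 / 3.140² = 8.838×10^5 N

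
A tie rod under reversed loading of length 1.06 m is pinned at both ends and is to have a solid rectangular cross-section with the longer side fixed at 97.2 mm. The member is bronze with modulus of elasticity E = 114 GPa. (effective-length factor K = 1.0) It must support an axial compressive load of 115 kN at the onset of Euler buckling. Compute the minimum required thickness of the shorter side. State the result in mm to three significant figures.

L_e = K·L = 1 × 1.06 = 1.060 m
Required I = P_cr·L_e²/(π²E) = 1.150×10^5 × 1.060² / (π² × 1.14×10^11) = 1.148×10^-7 m⁴
I_req = 1.148×10^5 mm⁴
Rectangle, weak axis: I_min = h·b³/12 with h = 97.2 mm fixed  ⇒  b = (12I/h)^(1/3) = 24.2 mm

b ≈ 24.2 mm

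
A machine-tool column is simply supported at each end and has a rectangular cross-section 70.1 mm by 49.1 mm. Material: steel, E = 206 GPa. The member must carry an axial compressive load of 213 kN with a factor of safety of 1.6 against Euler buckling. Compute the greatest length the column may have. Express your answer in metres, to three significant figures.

L_max ≈ 2.03 m

Buckling occurs about the weak axis: I_min = h·b³/12 with b = 49.1 mm (the shorter side).
I_min = 70.1×49.1³/12 = 6.915×10^5 mm⁴
I = 6.915×10^-7 m⁴
Required critical load P_cr = n·P = 1.6 × 213 = 340.8 kN = 3.408×10^5 N
From P_cr = π²EI/(K·L)²:  L = (1/K)·√(π²EI/P_cr) = (1/1)·√(π²×2.06×10^11×6.915×10^-7/3.408×10^5)
L = 2.03 m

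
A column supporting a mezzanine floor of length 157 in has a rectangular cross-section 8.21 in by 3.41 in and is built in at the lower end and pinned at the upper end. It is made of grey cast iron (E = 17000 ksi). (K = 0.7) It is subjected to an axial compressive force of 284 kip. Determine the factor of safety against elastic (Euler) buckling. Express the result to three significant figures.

n ≈ 1.33

Buckling occurs about the weak axis: I_min = h·b³/12 with b = 3.41 in (the shorter side).
I_min = 8.21×3.41³/12 = 27.13 in⁴
Effective length L_e = K·L = 0.7 × 157 = 109.9 in
P_cr = π²EI / L_e² = π² × 17000×10³ × 27.13 / 109.9² = 3.769×10^5 lb
Factor of safety n = P_cr / P = 376.86 / 284 = 1.33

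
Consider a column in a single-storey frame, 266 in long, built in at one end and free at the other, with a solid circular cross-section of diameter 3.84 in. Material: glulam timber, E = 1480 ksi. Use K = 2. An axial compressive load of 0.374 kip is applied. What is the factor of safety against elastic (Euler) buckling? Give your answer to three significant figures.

n ≈ 1.47

I = πd⁴/64 = π×3.84⁴/64 = 10.67 in⁴
Effective length L_e = K·L = 2 × 266 = 532.0 in
P_cr = π²EI / L_e² = π² × 1480×10³ × 10.67 / 532.0² = 550.8 lb
Factor of safety n = P_cr / P = 0.55085 / 0.374 = 1.47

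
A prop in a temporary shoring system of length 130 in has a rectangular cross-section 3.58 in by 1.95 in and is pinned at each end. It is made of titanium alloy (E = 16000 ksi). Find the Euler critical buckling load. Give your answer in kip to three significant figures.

P_cr ≈ 20.7 kip

Buckling occurs about the weak axis: I_min = h·b³/12 with b = 1.95 in (the shorter side).
I_min = 3.58×1.95³/12 = 2.212 in⁴
Effective length L_e = K·L = 1 × 130 = 130.0 in
P_cr = π²EI / L_e² = π² × 16000×10³ × 2.212 / 130.0² = 2.067×10^4 lb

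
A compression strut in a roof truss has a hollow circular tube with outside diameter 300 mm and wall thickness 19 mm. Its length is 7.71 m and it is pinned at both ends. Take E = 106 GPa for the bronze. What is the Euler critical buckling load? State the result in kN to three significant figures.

P_cr ≈ 2930 kN

Inner diameter d_i = 300 − 2×19 = 262.0 mm
I = π(d_o⁴ − d_i⁴)/64 = π(300⁴ − 262.0⁴)/64 = 1.663×10^8 mm⁴
I = 1.663×10^8 mm⁴ = 1.663×10^-4 m⁴
Effective length L_e = K·L = 1 × 7.71 = 7.710 m
P_cr = π²EI / L_e² = π² × 106×10⁹ × 1.663×10^-4 / 7.710² = 2.927×10^6 N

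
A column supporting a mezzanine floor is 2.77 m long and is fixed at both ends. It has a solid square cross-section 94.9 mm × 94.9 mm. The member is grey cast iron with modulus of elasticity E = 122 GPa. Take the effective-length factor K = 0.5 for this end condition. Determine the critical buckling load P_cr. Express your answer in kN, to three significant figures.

P_cr ≈ 4240 kN

I = a⁴/12 = 94.9⁴/12 = 6.759×10^6 mm⁴
I = 6.759×10^6 mm⁴ = 6.759×10^-6 m⁴
Effective length L_e = K·L = 0.5 × 2.77 = 1.385 m
P_cr = π²EI / L_e² = π² × 122×10⁹ × 6.759×10^-6 / 1.385² = 4.243×10^6 N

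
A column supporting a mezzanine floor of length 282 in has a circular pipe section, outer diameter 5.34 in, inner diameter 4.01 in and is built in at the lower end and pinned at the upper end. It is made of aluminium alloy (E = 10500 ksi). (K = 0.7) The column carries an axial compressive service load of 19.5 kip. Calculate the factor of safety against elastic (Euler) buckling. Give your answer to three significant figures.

n ≈ 3.71

d_o = 5.34 in, d_i = 4.01 in
I = π(d_o⁴ − d_i⁴)/64 = π(5.34⁴ − 4.010⁴)/64 = 27.22 in⁴
Effective length L_e = K·L = 0.7 × 282 = 197.4 in
P_cr = π²EI / L_e² = π² × 10500×10³ × 27.22 / 197.4² = 7.240×10^4 lb
Factor of safety n = P_cr / P = 72.397 / 19.5 = 3.71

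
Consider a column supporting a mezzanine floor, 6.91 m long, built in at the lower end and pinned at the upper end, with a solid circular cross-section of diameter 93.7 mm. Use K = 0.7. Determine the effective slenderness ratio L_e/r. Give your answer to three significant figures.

λ ≈ 206

I = πd⁴/64 = π×93.7⁴/64 = 3.784×10^6 mm⁴
A = 6.896×10^3 mm²;  r_min = √(I/A) = √(3.784×10^6/6.896×10^3) = 23.42 mm
L_e = K·L = 0.7 × 6.91 m = 4.837 m = 4837.0 mm
λ = L_e / r_min = 4837.0 / 23.42 = 206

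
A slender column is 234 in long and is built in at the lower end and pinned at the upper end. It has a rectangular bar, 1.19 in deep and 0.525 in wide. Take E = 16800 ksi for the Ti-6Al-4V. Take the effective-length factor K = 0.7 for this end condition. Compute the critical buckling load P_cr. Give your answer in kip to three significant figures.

Buckling occurs about the weak axis: I_min = h·b³/12 with b = 0.525 in (the shorter side).
I_min = 1.19×0.525³/12 = 1.435×10^-2 in⁴
Effective length L_e = K·L = 0.7 × 234 = 163.8 in
P_cr = π²EI / L_e² = π² × 16800×10³ × 1.435×10^-2 / 163.8² = 88.68 lb

P_cr ≈ 0.0887 kip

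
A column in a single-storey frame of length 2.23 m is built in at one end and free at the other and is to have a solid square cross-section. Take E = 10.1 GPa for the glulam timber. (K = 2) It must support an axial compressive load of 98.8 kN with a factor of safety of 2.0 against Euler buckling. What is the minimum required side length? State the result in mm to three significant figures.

Required P_cr = n·P = 2.0 × 98.8 = 197.6 kN
L_e = K·L = 2 × 2.23 = 4.460 m
Required I = P_cr·L_e²/(π²E) = 1.976×10^5 × 4.460² / (π² × 1.01×10^10) = 3.943×10^-5 m⁴
I_req = 3.943×10^7 mm⁴
Solid square: I = a⁴/12  ⇒  a = (12I)^(1/4) = (12×3.943×10^7)^(1/4) = 147 mm

a ≈ 147 mm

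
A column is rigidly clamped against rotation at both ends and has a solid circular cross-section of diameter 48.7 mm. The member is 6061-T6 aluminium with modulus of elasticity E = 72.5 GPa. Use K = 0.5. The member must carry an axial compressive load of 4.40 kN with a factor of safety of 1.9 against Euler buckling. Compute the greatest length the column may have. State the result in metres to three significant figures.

L_max ≈ 9.72 m

I = πd⁴/64 = π×48.7⁴/64 = 2.761×10^5 mm⁴
I = 2.761×10^-7 m⁴
Required critical load P_cr = n·P = 1.9 × 4.40 = 8.360 kN = 8.360×10^3 N
From P_cr = π²EI/(K·L)²:  L = (1/K)·√(π²EI/P_cr) = (1/0.5)·√(π²×7.25×10^10×2.761×10^-7/8.360×10^3)
L = 9.72 m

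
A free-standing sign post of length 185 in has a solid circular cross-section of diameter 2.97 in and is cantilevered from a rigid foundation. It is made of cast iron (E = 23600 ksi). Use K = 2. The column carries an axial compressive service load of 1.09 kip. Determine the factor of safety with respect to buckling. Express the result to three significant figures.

I = πd⁴/64 = π×2.97⁴/64 = 3.819 in⁴
Effective length L_e = K·L = 2 × 185 = 370.0 in
P_cr = π²EI / L_e² = π² × 23600×10³ × 3.819 / 370.0² = 6.498×10^3 lb
Factor of safety n = P_cr / P = 6.4984 / 1.09 = 5.96

n ≈ 5.96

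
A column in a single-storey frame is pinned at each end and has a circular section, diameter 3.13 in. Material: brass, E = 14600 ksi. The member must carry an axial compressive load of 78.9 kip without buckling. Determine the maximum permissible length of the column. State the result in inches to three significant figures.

L_max ≈ 92.8 in

I = πd⁴/64 = π×3.13⁴/64 = 4.711 in⁴
At the buckling limit P_cr = P = 7.890×10^4 lb
From P_cr = π²EI/(K·L)²:  L = (1/K)·√(π²EI/P_cr) = (1/1)·√(π²×1.46×10^7×4.711/7.890×10^4)
L = 92.8 in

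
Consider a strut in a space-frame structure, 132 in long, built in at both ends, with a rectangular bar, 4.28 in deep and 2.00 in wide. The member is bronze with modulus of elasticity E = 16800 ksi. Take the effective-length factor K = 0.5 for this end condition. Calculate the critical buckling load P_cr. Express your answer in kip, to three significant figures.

Buckling occurs about the weak axis: I_min = h·b³/12 with b = 2.00 in (the shorter side).
I_min = 4.28×2.00³/12 = 2.853 in⁴
Effective length L_e = K·L = 0.5 × 132 = 66.00 in
P_cr = π²EI / L_e² = π² × 16800×10³ × 2.853 / 66.00² = 1.086×10^5 lb

P_cr ≈ 109 kip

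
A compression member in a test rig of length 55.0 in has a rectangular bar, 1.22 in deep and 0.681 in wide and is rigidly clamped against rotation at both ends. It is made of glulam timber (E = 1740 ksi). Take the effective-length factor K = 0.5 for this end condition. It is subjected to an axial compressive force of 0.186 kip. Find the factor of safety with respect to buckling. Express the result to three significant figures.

n ≈ 3.92

Buckling occurs about the weak axis: I_min = h·b³/12 with b = 0.681 in (the shorter side).
I_min = 1.22×0.681³/12 = 3.211×10^-2 in⁴
Effective length L_e = K·L = 0.5 × 55.0 = 27.50 in
P_cr = π²EI / L_e² = π² × 1740×10³ × 3.211×10^-2 / 27.50² = 729.1 lb
Factor of safety n = P_cr / P = 0.72913 / 0.186 = 3.92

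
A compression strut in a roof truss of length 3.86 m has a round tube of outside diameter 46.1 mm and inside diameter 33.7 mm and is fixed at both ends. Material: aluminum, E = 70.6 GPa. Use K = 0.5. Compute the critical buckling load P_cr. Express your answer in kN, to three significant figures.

P_cr ≈ 29.6 kN

d_o = 46.1 mm, d_i = 33.7 mm
I = π(d_o⁴ − d_i⁴)/64 = π(46.1⁴ − 33.70⁴)/64 = 1.584×10^5 mm⁴
I = 1.584×10^5 mm⁴ = 1.584×10^-7 m⁴
Effective length L_e = K·L = 0.5 × 3.86 = 1.930 m
P_cr = π²EI / L_e² = π² × 70.6×10⁹ × 1.584×10^-7 / 1.930² = 2.963×10^4 N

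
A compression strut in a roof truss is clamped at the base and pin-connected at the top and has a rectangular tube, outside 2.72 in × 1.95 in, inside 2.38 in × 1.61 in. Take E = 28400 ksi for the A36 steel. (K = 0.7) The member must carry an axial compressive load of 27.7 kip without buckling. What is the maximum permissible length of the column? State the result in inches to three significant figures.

L_max ≈ 133 in

Weak-axis I_min = (h_o·b_o³ − h_i·b_i³)/12 with b_o = 1.95, b_i = 1.610 in (shorter outer/inner sides).
I_min = (2.72×1.95³ − 2.380×1.610³)/12 = 0.8530 in⁴
At the buckling limit P_cr = P = 2.770×10^4 lb
From P_cr = π²EI/(K·L)²:  L = (1/K)·√(π²EI/P_cr) = (1/0.7)·√(π²×2.84×10^7×0.8530/2.770×10^4)
L = 133 in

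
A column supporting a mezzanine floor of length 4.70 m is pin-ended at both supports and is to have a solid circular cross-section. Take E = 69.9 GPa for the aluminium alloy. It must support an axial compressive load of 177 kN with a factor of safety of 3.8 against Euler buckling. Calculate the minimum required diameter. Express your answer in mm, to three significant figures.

Required P_cr = n·P = 3.8 × 177 = 672.6 kN
L_e = K·L = 1 × 4.70 = 4.700 m
Required I = P_cr·L_e²/(π²E) = 6.726×10^5 × 4.700² / (π² × 6.99×10^10) = 2.154×10^-5 m⁴
I_req = 2.154×10^7 mm⁴
Solid circle: I = πd⁴/64  ⇒  d = (64I/π)^(1/4) = (64×2.154×10^7/π)^(1/4) = 145 mm

d ≈ 145 mm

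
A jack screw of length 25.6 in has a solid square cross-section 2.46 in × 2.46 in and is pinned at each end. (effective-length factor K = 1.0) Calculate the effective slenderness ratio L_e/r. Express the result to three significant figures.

I = a⁴/12 = 2.46⁴/12 = 3.052 in⁴
A = 6.052 in²;  r_min = √(I/A) = √(3.052/6.052) = 0.7101 in
L_e = K·L = 1 × 25.6 = 25.60 in
λ = L_e / r_min = 25.600 / 0.7101 = 36.0

λ ≈ 36.0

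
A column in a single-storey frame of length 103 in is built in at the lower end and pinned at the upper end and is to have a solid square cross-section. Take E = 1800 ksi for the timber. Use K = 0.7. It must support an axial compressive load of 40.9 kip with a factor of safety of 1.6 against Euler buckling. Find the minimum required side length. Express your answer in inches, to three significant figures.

Required P_cr = n·P = 1.6 × 40.9 = 65.44 kip
L_e = K·L = 0.7 × 103 = 72.10 in
Required I = P_cr·L_e²/(π²E) = 6.544×10^4 × 72.10² / (π² × 1.80×10^6) = 19.15 in⁴
Solid square: I = a⁴/12  ⇒  a = (12I)^(1/4) = (12×19.15)^(1/4) = 3.89 in

a ≈ 3.89 in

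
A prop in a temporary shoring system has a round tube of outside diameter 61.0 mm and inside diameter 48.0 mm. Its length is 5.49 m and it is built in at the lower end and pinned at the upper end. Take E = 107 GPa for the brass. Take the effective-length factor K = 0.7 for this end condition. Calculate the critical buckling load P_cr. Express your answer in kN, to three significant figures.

d_o = 61.0 mm, d_i = 48.0 mm
I = π(d_o⁴ − d_i⁴)/64 = π(61.0⁴ − 48.00⁴)/64 = 4.191×10^5 mm⁴
I = 4.191×10^5 mm⁴ = 4.191×10^-7 m⁴
Effective length L_e = K·L = 0.7 × 5.49 = 3.843 m
P_cr = π²EI / L_e² = π² × 107×10⁹ × 4.191×10^-7 / 3.843² = 2.997×10^4 N

P_cr ≈ 30.0 kN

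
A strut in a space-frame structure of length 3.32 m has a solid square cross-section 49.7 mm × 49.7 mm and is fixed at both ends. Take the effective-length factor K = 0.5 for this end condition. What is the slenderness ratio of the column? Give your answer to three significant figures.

λ ≈ 116

I = a⁴/12 = 49.7⁴/12 = 5.084×10^5 mm⁴
A = 2.470×10^3 mm²;  r_min = √(I/A) = √(5.084×10^5/2.470×10^3) = 14.35 mm
L_e = K·L = 0.5 × 3.32 m = 1.660 m = 1660.0 mm
λ = L_e / r_min = 1660.0 / 14.35 = 116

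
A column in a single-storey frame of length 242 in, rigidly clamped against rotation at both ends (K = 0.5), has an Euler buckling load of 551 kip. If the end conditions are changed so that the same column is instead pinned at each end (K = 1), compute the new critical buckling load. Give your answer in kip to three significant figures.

P_cr ≈ 138 kip

P_cr ∝ 1/K², so P_cr,new = P_cr,old × (K_old/K_new)² = 551 × (0.5/1)²
= 551 × 0.2500 = 138 kip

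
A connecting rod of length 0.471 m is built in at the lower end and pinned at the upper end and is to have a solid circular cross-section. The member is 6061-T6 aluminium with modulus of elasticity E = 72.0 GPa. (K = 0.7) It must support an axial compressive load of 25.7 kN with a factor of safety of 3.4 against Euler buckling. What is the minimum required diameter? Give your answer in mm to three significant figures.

Required P_cr = n·P = 3.4 × 25.7 = 87.38 kN
L_e = K·L = 0.7 × 0.471 = 0.3297 m
Required I = P_cr·L_e²/(π²E) = 8.738×10^4 × 0.3297² / (π² × 7.20×10^10) = 1.337×10^-8 m⁴
I_req = 1.337×10^4 mm⁴
Solid circle: I = πd⁴/64  ⇒  d = (64I/π)^(1/4) = (64×1.337×10^4/π)^(1/4) = 22.8 mm

d ≈ 22.8 mm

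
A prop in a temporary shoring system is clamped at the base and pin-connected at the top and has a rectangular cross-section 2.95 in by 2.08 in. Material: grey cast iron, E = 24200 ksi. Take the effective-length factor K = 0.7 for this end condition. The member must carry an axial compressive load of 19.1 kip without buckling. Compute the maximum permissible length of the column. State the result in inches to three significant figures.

Buckling occurs about the weak axis: I_min = h·b³/12 with b = 2.08 in (the shorter side).
I_min = 2.95×2.08³/12 = 2.212 in⁴
At the buckling limit P_cr = P = 1.910×10^4 lb
From P_cr = π²EI/(K·L)²:  L = (1/K)·√(π²EI/P_cr) = (1/0.7)·√(π²×2.42×10^7×2.212/1.910×10^4)
L = 238 in

L_max ≈ 238 in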